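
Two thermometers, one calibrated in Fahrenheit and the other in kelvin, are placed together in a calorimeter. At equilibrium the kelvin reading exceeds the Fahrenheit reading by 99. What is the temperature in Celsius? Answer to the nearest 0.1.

177.7°C

Let x be the Fahrenheit reading; then the kelvin reading is 5/9·x + 255.372.
(5/9·x + 255.372) - x = 99  ⇒  (-4/9)·x = -156.372  ⇒  x = 351.8375°F.
In Celsius: (351.8375 - 32) × 5/9 = 177.7°C.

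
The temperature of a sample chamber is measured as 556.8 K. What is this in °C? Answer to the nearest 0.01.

283.65°C

In Celsius: 556.8 - 273.15 = 283.6500°C.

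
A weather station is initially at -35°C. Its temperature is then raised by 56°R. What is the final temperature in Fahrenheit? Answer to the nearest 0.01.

25.00°F

The 56°R change is an interval, so only the factor 5/9 applies: +56 × 5/9 = +31.1111°C.
Final Celsius temperature: -35.0000 + 31.1111 = -3.8889°C.
In Fahrenheit: -3.8889 × 1.8 + 32 = 25.00°F.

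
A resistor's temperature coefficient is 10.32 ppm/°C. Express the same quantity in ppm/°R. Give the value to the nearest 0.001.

Since only a temperature interval is involved, the additive offset between the scales drops out.
A change of 1°R is a change of 5/9°C, so per °R the value is 10.32 × 5/9 = 5.733.

5.733 ppm/°R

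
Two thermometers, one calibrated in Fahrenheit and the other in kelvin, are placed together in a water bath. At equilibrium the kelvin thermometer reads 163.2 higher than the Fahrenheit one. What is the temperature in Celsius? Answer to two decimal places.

97.44°C

Let x be the Fahrenheit reading; then the kelvin reading is 5/9·x + 255.372.
(5/9·x + 255.372) - x = 163.2  ⇒  (-4/9)·x = -92.1722  ⇒  x = 207.3875°F.
In Celsius: (207.3875 - 32) × 5/9 = 97.44°C.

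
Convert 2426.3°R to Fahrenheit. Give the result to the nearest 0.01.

1966.63°F

In Celsius: (2426.3 - 491.67) × 5/9 = 1074.7944°C.
In Fahrenheit: 1074.7944 × 1.8 + 32 = 1966.63°F.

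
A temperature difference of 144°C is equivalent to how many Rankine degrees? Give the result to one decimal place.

259.2°R

For a temperature interval the offset drops out; only the factor 1.8 applies.
144 × 1.8 = 259.2.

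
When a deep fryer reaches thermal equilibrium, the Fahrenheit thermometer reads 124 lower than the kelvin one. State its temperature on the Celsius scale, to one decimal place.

Let x be the kelvin reading; then the Fahrenheit reading is 1.8·x - 459.67.
(1.8·x - 459.67) - x = -124  ⇒  (0.8)·x = 335.67  ⇒  x = 419.5875 K.
In Celsius: 419.5875 - 273.15 = 146.4°C.

146.4°C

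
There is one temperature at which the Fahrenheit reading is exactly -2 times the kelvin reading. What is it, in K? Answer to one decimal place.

Let K be the kelvin reading. The Fahrenheit reading is F = 1.8·K - 459.67.
Require F = -2·K: 1.8·K - 459.67 = -2·K.
(3.8)·K = 459.67  ⇒  K = 121.0.

121.0 K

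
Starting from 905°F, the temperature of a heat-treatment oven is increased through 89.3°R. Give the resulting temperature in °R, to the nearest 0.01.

Initial temperature in Celsius: (905 - 32) × 5/9 = 485.0000°C.
The 89.3°R change is an interval, so only the factor 5/9 applies: +89.3 × 5/9 = +49.6111°C.
Final Celsius temperature: 485.0000 + 49.6111 = 534.6111°C.
In Rankine: 534.6111 × 1.8 + 491.67 = 1453.97°R.

1453.97°R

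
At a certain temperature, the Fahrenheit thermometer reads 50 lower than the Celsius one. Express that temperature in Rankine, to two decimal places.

Let x be the Celsius reading; then the Fahrenheit reading is 1.8·x + 32.
(1.8·x + 32) - x = -50  ⇒  (0.8)·x = -82  ⇒  x = -102.5000°C.
In Rankine: -102.5000 × 1.8 + 491.67 = 307.17°R.

307.17°R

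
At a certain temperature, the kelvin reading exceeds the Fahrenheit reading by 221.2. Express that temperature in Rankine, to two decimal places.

Let x be the kelvin reading; then the Fahrenheit reading is 1.8·x - 459.67.
(1.8·x - 459.67) - x = -221.2  ⇒  (0.8)·x = 238.47  ⇒  x = 298.0875 K.
In Celsius: 298.0875 - 273.15 = 24.9375°C.
In Rankine: 24.9375 × 1.8 + 491.67 = 536.56°R.

536.56°R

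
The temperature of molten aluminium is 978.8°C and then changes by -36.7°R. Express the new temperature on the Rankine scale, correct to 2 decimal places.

The 36.7°R change is an interval, so only the factor 5/9 applies: -36.7 × 5/9 = -20.3889°C.
Final Celsius temperature: 978.8000 - 20.3889 = 958.4111°C.
In Rankine: 958.4111 × 1.8 + 491.67 = 2216.81°R.

2216.81°R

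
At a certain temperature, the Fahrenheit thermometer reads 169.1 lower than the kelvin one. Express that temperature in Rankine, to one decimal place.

Let x be the kelvin reading; then the Fahrenheit reading is 1.8·x - 459.67.
(1.8·x - 459.67) - x = -169.1  ⇒  (0.8)·x = 290.57  ⇒  x = 363.2125 K.
In Celsius: 363.2125 - 273.15 = 90.0625°C.
In Rankine: 90.0625 × 1.8 + 491.67 = 653.8°R.

653.8°R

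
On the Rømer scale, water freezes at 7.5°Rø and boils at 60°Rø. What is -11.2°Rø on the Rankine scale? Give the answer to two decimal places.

427.56°R

Linear interpolation between the fixed points: C = (-11.2 - 7.5) × 100 / (60 - 7.5) = -35.6190°C.
Then -35.6190 × 1.8 + 491.67 = 427.56°R.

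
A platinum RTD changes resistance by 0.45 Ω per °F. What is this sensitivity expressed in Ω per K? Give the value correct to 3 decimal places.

0.810 Ω per K

Since only a temperature interval is involved, the additive offset between the scales drops out.
A change of 1 K is a change of 1.8°F, so per K the value is 0.45 × 1.8 = 0.810.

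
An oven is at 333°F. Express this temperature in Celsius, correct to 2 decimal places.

In Celsius: (333 - 32) × 5/9 = 167.2222°C.

167.22°C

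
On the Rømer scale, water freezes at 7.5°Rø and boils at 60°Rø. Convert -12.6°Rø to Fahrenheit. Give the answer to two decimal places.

Linear interpolation between the fixed points: C = (-12.6 - 7.5) × 100 / (60 - 7.5) = -38.2857°C.
Then -38.2857 × 1.8 + 32 = -36.91°F.

-36.91°F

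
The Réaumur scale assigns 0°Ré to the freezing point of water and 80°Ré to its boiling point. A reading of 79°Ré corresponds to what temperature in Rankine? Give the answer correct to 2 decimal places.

669.42°R

Linear interpolation between the fixed points: C = (79 - 0) × 100 / (80 - 0) = 98.7500°C.
Then 98.7500 × 1.8 + 491.67 = 669.42°R.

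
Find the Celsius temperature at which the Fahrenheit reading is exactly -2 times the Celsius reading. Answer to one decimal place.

-8.4°C

Let C be the Celsius reading. The Fahrenheit reading is F = 1.8·C + 32.
Require F = -2·C: 1.8·C + 32 = -2·C.
(3.8)·C = -32  ⇒  C = -8.4.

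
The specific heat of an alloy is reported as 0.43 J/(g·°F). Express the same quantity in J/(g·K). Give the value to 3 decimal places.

The quantity depends on a temperature interval, so only the ratio of degree sizes applies; the offset between the scales is irrelevant.
A change of 1 K is a change of 1.8°F, so per K the value is 0.43 × 1.8 = 0.774.

0.774 J/(g·K)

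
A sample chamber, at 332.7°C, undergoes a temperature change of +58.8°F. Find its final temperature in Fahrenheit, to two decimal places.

689.66°F

The 58.8°F change is an interval, so only the factor 5/9 applies: +58.8 × 5/9 = +32.6667°C.
Final Celsius temperature: 332.7000 + 32.6667 = 365.3667°C.
In Fahrenheit: 365.3667 × 1.8 + 32 = 689.66°F.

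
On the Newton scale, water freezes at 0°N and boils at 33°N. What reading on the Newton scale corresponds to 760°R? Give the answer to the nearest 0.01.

49.19°N

First in Celsius: (760 - 491.67) × 5/9 = 149.0722°C.
Linearly onto the Newton scale: 0 + (149.0722 / 100) × (33 - 0) = 49.19°N.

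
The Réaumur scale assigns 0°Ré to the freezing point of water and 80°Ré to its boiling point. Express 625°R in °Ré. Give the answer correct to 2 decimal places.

59.26°Ré

First in Celsius: (625 - 491.67) × 5/9 = 74.0722°C.
Linearly onto the Réaumur scale: 0 + (74.0722 / 100) × (80 - 0) = 59.26°Ré.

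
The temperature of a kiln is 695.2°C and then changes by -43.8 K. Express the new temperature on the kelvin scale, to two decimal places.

924.55 K

The 43.8 K change is an interval; Kelvin and Celsius degrees are the same size, so ΔC = -43.8°C.
Final Celsius temperature: 695.2000 - 43.8000 = 651.4000°C.
In kelvin: 651.4000 + 273.15 = 924.55 K.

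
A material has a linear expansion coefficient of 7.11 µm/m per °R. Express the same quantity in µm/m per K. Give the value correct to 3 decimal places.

Since only a temperature interval is involved, the additive offset between the scales drops out.
A change of 1 K is a change of 1.8°R, so per K the value is 7.11 × 1.8 = 12.798.

12.798 µm/m per K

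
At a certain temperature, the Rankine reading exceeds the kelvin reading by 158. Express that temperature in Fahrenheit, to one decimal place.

Let x be the kelvin reading; then the Rankine reading is 1.8·x.
(1.8·x) - x = 158  ⇒  (0.8)·x = 158  ⇒  x = 197.5000 K.
In Celsius: 197.5 - 273.15 = -75.6500°C.
In Fahrenheit: -75.6500 × 1.8 + 32 = -104.2°F.

-104.2°F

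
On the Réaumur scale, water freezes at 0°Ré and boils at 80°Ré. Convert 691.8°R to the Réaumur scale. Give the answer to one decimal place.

88.9°Ré

First in Celsius: (691.8 - 491.67) × 5/9 = 111.1833°C.
Linearly onto the Réaumur scale: 0 + (111.1833 / 100) × (80 - 0) = 88.9°Ré.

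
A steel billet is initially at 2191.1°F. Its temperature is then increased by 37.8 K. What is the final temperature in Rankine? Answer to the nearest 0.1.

Initial temperature in Celsius: (2191.1 - 32) × 5/9 = 1199.5000°C.
The 37.8 K change is an interval; Kelvin and Celsius degrees are the same size, so ΔC = +37.8°C.
Final Celsius temperature: 1199.5000 + 37.8000 = 1237.3000°C.
In Rankine: 1237.3000 × 1.8 + 491.67 = 2718.8°R.

2718.8°R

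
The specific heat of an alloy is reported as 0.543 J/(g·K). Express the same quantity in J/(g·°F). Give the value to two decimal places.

Since only a temperature interval is involved, the additive offset between the scales drops out.
A change of 1°F is a change of 5/9 K, so per °F the value is 0.543 × 5/9 = 0.30.

0.30 J/(g·°F)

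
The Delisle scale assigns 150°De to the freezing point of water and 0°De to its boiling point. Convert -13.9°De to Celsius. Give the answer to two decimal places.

Linear interpolation between the fixed points: C = (-13.9 - 150) × 100 / (0 - 150) = 109.2667°C.

109.27°C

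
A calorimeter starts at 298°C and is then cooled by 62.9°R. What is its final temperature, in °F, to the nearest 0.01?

505.50°F

The 62.9°R change is an interval, so only the factor 5/9 applies: -62.9 × 5/9 = -34.9444°C.
Final Celsius temperature: 298.0000 - 34.9444 = 263.0556°C.
In Fahrenheit: 263.0556 × 1.8 + 32 = 505.50°F.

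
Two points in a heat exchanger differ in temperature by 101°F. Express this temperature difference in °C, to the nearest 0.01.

56.11°C

An interval of 1°F corresponds to 5/9°C.
101 × 5/9 = 56.11.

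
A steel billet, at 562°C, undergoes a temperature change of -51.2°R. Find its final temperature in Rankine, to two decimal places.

The 51.2°R change is an interval, so only the factor 5/9 applies: -51.2 × 5/9 = -28.4444°C.
Final Celsius temperature: 562.0000 - 28.4444 = 533.5556°C.
In Rankine: 533.5556 × 1.8 + 491.67 = 1452.07°R.

1452.07°R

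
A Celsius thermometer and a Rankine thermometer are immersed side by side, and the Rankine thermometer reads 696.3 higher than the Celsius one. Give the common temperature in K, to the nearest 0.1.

528.9 K

Let x be the Celsius reading; then the Rankine reading is 1.8·x + 491.67.
(1.8·x + 491.67) - x = 696.3  ⇒  (0.8)·x = 204.63  ⇒  x = 255.7875°C.
In kelvin: 255.7875 + 273.15 = 528.9 K.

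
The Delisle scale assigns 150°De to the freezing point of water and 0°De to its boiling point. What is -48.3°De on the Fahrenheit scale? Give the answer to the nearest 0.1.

270.0°F

Linear interpolation between the fixed points: C = (-48.3 - 150) × 100 / (0 - 150) = 132.2000°C.
Then 132.2000 × 1.8 + 32 = 270.0°F.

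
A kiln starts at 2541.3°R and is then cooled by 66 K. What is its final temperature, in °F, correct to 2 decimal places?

Initial temperature in Celsius: (2541.3 - 491.67) × 5/9 = 1138.6833°C.
The 66 K change is an interval; Kelvin and Celsius degrees are the same size, so ΔC = -66°C.
Final Celsius temperature: 1138.6833 - 66.0000 = 1072.6833°C.
In Fahrenheit: 1072.6833 × 1.8 + 32 = 1962.83°F.

1962.83°F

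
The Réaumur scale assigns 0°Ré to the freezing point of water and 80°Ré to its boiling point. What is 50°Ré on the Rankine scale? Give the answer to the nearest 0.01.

Linear interpolation between the fixed points: C = (50 - 0) × 100 / (80 - 0) = 62.5000°C.
Then 62.5000 × 1.8 + 491.67 = 604.17°R.

604.17°R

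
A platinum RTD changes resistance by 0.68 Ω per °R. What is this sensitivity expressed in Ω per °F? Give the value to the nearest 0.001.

Since only a temperature interval is involved, the additive offset between the scales drops out.
A change of 1°F is a change of 1°R, so per °F the value is 0.68 × 1 = 0.680.

0.680 Ω per °F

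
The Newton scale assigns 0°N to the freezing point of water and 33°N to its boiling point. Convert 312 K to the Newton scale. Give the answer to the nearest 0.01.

First in Celsius: 312 - 273.15 = 38.8500°C.
Linearly onto the Newton scale: 0 + (38.8500 / 100) × (33 - 0) = 12.82°N.

12.82°N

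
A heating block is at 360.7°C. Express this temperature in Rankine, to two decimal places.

In Rankine: 360.7000 × 1.8 + 491.67 = 1140.93°R.

1140.93°R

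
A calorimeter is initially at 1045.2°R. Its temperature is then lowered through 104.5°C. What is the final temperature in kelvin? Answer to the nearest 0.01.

476.17 K

Initial temperature in Celsius: (1045.2 - 491.67) × 5/9 = 307.5167°C.
Final Celsius temperature: 307.5167 - 104.5000 = 203.0167°C.
In kelvin: 203.0167 + 273.15 = 476.17 K.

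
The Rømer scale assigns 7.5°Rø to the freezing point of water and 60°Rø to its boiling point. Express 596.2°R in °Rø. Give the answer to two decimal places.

First in Celsius: (596.2 - 491.67) × 5/9 = 58.0722°C.
Linearly onto the Rømer scale: 7.5 + (58.0722 / 100) × (60 - 7.5) = 37.99°Rø.

37.99°Rø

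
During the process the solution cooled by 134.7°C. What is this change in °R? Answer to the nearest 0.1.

242.5°R

For a temperature interval the offset drops out; only the factor 1.8 applies.
134.7 × 1.8 = 242.5.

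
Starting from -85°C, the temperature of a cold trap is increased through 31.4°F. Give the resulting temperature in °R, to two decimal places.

The 31.4°F change is an interval, so only the factor 5/9 applies: +31.4 × 5/9 = +17.4444°C.
Final Celsius temperature: -85.0000 + 17.4444 = -67.5556°C.
In Rankine: -67.5556 × 1.8 + 491.67 = 370.07°R.

370.07°R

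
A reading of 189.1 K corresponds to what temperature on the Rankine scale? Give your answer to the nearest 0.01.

340.38°R

In Celsius: 189.1 - 273.15 = -84.0500°C.
In Rankine: -84.0500 × 1.8 + 491.67 = 340.38°R.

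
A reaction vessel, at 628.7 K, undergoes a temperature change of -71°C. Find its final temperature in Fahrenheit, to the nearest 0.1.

544.2°F

Initial temperature in Celsius: 628.7 - 273.15 = 355.5500°C.
Final Celsius temperature: 355.5500 - 71.0000 = 284.5500°C.
In Fahrenheit: 284.5500 × 1.8 + 32 = 544.2°F.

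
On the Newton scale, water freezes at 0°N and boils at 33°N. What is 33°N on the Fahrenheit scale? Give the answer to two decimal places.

212.00°F

Linear interpolation between the fixed points: C = (33 - 0) × 100 / (33 - 0) = 100.0000°C.
Then 100.0000 × 1.8 + 32 = 212.00°F.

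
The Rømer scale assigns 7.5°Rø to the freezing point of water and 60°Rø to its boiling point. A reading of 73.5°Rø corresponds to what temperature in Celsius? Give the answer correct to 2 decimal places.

Linear interpolation between the fixed points: C = (73.5 - 7.5) × 100 / (60 - 7.5) = 125.7143°C.

125.71°C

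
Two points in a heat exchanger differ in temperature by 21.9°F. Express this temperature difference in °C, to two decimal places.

12.17°C

For a temperature interval the offset drops out; only the factor 5/9 applies.
21.9 × 5/9 = 12.17.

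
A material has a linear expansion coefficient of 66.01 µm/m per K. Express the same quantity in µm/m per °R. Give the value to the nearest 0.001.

Since only a temperature interval is involved, the additive offset between the scales drops out.
A change of 1°R is a change of 5/9 K, so per °R the value is 66.01 × 5/9 = 36.672.

36.672 µm/m per °R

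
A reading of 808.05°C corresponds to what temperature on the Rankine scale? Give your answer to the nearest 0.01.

1946.16°R

In Rankine: 808.0500 × 1.8 + 491.67 = 1946.16°R.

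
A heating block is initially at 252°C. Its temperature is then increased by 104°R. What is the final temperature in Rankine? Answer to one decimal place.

1049.3°R

The 104°R change is an interval, so only the factor 5/9 applies: +104 × 5/9 = +57.7778°C.
Final Celsius temperature: 252.0000 + 57.7778 = 309.7778°C.
In Rankine: 309.7778 × 1.8 + 491.67 = 1049.3°R.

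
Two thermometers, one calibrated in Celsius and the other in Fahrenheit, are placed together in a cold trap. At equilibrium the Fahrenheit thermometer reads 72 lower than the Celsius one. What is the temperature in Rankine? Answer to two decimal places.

257.67°R

Let x be the Celsius reading; then the Fahrenheit reading is 1.8·x + 32.
(1.8·x + 32) - x = -72  ⇒  (0.8)·x = -104  ⇒  x = -130.0000°C.
In Rankine: -130.0000 × 1.8 + 491.67 = 257.67°R.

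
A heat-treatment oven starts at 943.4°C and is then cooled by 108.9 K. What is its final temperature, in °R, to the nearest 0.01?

The 108.9 K change is an interval; Kelvin and Celsius degrees are the same size, so ΔC = -108.9°C.
Final Celsius temperature: 943.4000 - 108.9000 = 834.5000°C.
In Rankine: 834.5000 × 1.8 + 491.67 = 1993.77°R.

1993.77°R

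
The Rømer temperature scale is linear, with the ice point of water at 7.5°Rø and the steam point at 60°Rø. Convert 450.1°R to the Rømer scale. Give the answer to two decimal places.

-4.62°Rø

First in Celsius: (450.1 - 491.67) × 5/9 = -23.0944°C.
Linearly onto the Rømer scale: 7.5 + (-23.0944 / 100) × (60 - 7.5) = -4.62°Rø.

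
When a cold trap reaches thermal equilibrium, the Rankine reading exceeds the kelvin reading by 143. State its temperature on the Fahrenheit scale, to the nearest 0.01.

-137.92°F

Let x be the Rankine reading; then the kelvin reading is 5/9·x.
(5/9·x) - x = -143  ⇒  (-4/9)·x = -143  ⇒  x = 321.7500°R.
In Celsius: (321.75 - 491.67) × 5/9 = -94.4000°C.
In Fahrenheit: -94.4000 × 1.8 + 32 = -137.92°F.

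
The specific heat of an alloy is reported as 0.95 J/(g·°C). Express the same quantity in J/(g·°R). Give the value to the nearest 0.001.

Since only a temperature interval is involved, the additive offset between the scales drops out.
A change of 1°R is a change of 5/9°C, so per °R the value is 0.95 × 5/9 = 0.528.

0.528 J/(g·°R)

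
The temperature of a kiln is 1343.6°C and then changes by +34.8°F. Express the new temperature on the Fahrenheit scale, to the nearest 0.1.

2485.3°F

The 34.8°F change is an interval, so only the factor 5/9 applies: +34.8 × 5/9 = +19.3333°C.
Final Celsius temperature: 1343.6000 + 19.3333 = 1362.9333°C.
In Fahrenheit: 1362.9333 × 1.8 + 32 = 2485.3°F.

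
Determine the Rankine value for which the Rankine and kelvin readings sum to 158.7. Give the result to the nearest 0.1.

102.0°R

Let R be the Rankine reading. The kelvin reading is K = 5/9·R.
Require R + K = 158.7: (14/9)·R = 158.7.
R = (158.7) / (14/9) = 102.0.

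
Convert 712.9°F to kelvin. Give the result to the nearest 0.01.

In Celsius: (712.9 - 32) × 5/9 = 378.2778°C.
In kelvin: 378.2778 + 273.15 = 651.43 K.

651.43 K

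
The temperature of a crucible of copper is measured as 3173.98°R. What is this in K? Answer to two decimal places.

In Celsius: (3173.98 - 491.67) × 5/9 = 1490.1722°C.
In kelvin: 1490.1722 + 273.15 = 1763.32 K.

1763.32 K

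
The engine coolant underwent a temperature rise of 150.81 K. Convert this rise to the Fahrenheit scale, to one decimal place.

271.5°F

An interval of 1 K corresponds to 1.8°F.
150.81 × 1.8 = 271.5.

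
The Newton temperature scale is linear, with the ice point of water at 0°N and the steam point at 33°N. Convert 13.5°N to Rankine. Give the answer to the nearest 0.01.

Linear interpolation between the fixed points: C = (13.5 - 0) × 100 / (33 - 0) = 40.9091°C.
Then 40.9091 × 1.8 + 491.67 = 565.31°R.

565.31°R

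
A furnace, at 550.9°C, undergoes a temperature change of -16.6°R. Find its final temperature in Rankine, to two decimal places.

The 16.6°R change is an interval, so only the factor 5/9 applies: -16.6 × 5/9 = -9.2222°C.
Final Celsius temperature: 550.9000 - 9.2222 = 541.6778°C.
In Rankine: 541.6778 × 1.8 + 491.67 = 1466.69°R.

1466.69°R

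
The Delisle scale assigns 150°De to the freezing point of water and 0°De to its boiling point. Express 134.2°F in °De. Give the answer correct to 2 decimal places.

64.83°De

First in Celsius: (134.2 - 32) × 5/9 = 56.7778°C.
Linearly onto the Delisle scale: 150 + (56.7778 / 100) × (0 - 150) = 64.83°De.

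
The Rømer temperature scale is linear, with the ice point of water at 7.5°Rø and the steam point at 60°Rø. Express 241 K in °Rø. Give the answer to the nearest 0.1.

First in Celsius: 241 - 273.15 = -32.1500°C.
Linearly onto the Rømer scale: 7.5 + (-32.1500 / 100) × (60 - 7.5) = -9.4°Rø.

-9.4°Rø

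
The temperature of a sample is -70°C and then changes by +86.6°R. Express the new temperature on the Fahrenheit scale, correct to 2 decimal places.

The 86.6°R change is an interval, so only the factor 5/9 applies: +86.6 × 5/9 = +48.1111°C.
Final Celsius temperature: -70.0000 + 48.1111 = -21.8889°C.
In Fahrenheit: -21.8889 × 1.8 + 32 = -7.40°F.

-7.40°F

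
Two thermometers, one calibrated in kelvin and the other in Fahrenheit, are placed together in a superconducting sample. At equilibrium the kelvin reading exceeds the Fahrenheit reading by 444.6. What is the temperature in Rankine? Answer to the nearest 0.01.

Let x be the kelvin reading; then the Fahrenheit reading is 1.8·x - 459.67.
(1.8·x - 459.67) - x = -444.6  ⇒  (0.8)·x = 15.07  ⇒  x = 18.8375 K.
In Celsius: 18.8375 - 273.15 = -254.3125°C.
In Rankine: -254.3125 × 1.8 + 491.67 = 33.91°R.

33.91°R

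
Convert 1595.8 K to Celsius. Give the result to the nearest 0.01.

In Celsius: 1595.8 - 273.15 = 1322.6500°C.

1322.65°C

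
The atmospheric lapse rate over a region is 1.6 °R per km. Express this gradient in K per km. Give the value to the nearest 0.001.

The quantity depends on a temperature interval, so only the ratio of degree sizes applies; the offset between the scales is irrelevant.
A change of 1°R is a change of 5/9 K, so 1.6 × 5/9 = 0.889.

0.889 K/km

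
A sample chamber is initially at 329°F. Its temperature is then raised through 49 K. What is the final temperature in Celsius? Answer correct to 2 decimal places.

214.00°C

Initial temperature in Celsius: (329 - 32) × 5/9 = 165.0000°C.
The 49 K change is an interval; Kelvin and Celsius degrees are the same size, so ΔC = +49°C.
Final Celsius temperature: 165.0000 + 49.0000 = 214.0000°C.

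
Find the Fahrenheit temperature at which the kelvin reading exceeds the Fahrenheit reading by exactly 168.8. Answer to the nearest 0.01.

Let F be the Fahrenheit reading. The kelvin reading is K = 5/9·F + 255.372.
Require K - F = 168.8: (-4/9)·F + 255.372 = 168.8.
F = (168.8 - 255.372) / (-4/9) = 194.79.

194.79°F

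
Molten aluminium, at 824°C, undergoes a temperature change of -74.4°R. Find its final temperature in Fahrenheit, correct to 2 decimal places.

The 74.4°R change is an interval, so only the factor 5/9 applies: -74.4 × 5/9 = -41.3333°C.
Final Celsius temperature: 824.0000 - 41.3333 = 782.6667°C.
In Fahrenheit: 782.6667 × 1.8 + 32 = 1440.80°F.

1440.80°F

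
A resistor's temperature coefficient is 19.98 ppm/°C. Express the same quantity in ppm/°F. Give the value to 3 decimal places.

The quantity depends on a temperature interval, so only the ratio of degree sizes applies; the offset between the scales is irrelevant.
A change of 1°F is a change of 5/9°C, so per °F the value is 19.98 × 5/9 = 11.100.

11.100 ppm/°F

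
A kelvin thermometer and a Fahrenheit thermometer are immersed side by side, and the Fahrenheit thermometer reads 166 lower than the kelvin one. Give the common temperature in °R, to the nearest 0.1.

Let x be the kelvin reading; then the Fahrenheit reading is 1.8·x - 459.67.
(1.8·x - 459.67) - x = -166  ⇒  (0.8)·x = 293.67  ⇒  x = 367.0875 K.
In Celsius: 367.0875 - 273.15 = 93.9375°C.
In Rankine: 93.9375 × 1.8 + 491.67 = 660.8°R.

660.8°R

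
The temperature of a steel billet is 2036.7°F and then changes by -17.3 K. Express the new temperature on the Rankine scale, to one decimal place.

Initial temperature in Celsius: (2036.7 - 32) × 5/9 = 1113.7222°C.
The 17.3 K change is an interval; Kelvin and Celsius degrees are the same size, so ΔC = -17.3°C.
Final Celsius temperature: 1113.7222 - 17.3000 = 1096.4222°C.
In Rankine: 1096.4222 × 1.8 + 491.67 = 2465.2°R.

2465.2°R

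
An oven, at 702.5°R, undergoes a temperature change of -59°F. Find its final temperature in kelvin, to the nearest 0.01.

357.50 K

Initial temperature in Celsius: (702.5 - 491.67) × 5/9 = 117.1278°C.
The 59°F change is an interval, so only the factor 5/9 applies: -59 × 5/9 = -32.7778°C.
Final Celsius temperature: 117.1278 - 32.7778 = 84.3500°C.
In kelvin: 84.3500 + 273.15 = 357.50 K.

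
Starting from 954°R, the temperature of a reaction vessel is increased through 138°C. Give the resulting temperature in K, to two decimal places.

Initial temperature in Celsius: (954 - 491.67) × 5/9 = 256.8500°C.
Final Celsius temperature: 256.8500 + 138.0000 = 394.8500°C.
In kelvin: 394.8500 + 273.15 = 668.00 K.

668.00 K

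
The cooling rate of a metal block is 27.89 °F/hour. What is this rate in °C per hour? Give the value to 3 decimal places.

15.494 °C/hour

The quantity depends on a temperature interval, so only the ratio of degree sizes applies; the offset between the scales is irrelevant.
A change of 1°F is a change of 5/9°C, so 27.89 × 5/9 = 15.494.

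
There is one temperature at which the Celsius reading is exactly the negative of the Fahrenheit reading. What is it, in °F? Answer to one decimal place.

11.4°F

Let F be the Fahrenheit reading. The Celsius reading is C = 5/9·F - 17.7778.
Require C = -1·F: 5/9·F - 17.7778 = -1·F.
(14/9)·F = 17.7778  ⇒  F = 11.4.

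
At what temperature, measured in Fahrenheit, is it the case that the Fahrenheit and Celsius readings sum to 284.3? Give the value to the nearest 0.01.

194.19°F

Let F be the Fahrenheit reading. The Celsius reading is C = 5/9·F - 17.7778.
Require F + C = 284.3: (14/9)·F - 17.7778 = 284.3.
F = (284.3 + 17.7778) / (14/9) = 194.19.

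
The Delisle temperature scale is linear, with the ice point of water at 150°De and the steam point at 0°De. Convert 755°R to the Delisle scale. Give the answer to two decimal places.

First in Celsius: (755 - 491.67) × 5/9 = 146.2944°C.
Linearly onto the Delisle scale: 150 + (146.2944 / 100) × (0 - 150) = -69.44°De.

-69.44°De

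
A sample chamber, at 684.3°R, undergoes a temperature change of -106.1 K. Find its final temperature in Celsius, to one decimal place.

Initial temperature in Celsius: (684.3 - 491.67) × 5/9 = 107.0167°C.
The 106.1 K change is an interval; Kelvin and Celsius degrees are the same size, so ΔC = -106.1°C.
Final Celsius temperature: 107.0167 - 106.1000 = 0.9167°C.

0.9°C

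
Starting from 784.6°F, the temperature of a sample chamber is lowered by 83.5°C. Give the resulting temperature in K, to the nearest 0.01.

607.76 K

Initial temperature in Celsius: (784.6 - 32) × 5/9 = 418.1111°C.
Final Celsius temperature: 418.1111 - 83.5000 = 334.6111°C.
In kelvin: 334.6111 + 273.15 = 607.76 K.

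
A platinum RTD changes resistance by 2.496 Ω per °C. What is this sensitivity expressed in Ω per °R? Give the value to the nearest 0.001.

The quantity depends on a temperature interval, so only the ratio of degree sizes applies; the offset between the scales is irrelevant.
A change of 1°R is a change of 5/9°C, so per °R the value is 2.496 × 5/9 = 1.387.

1.387 Ω per °R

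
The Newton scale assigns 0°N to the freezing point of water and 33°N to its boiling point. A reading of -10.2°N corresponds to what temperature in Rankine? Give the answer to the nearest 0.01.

436.03°R

Linear interpolation between the fixed points: C = (-10.2 - 0) × 100 / (33 - 0) = -30.9091°C.
Then -30.9091 × 1.8 + 491.67 = 436.03°R.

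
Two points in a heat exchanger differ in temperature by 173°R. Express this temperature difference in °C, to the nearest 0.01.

96.11°C

For a temperature interval the offset drops out; only the factor 5/9 applies.
173 × 5/9 = 96.11.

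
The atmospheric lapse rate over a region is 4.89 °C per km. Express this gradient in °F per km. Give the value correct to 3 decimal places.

8.802 °F/km

Since only a temperature interval is involved, the additive offset between the scales drops out.
A change of 1°C is a change of 1.8°F, so 4.89 × 1.8 = 8.802.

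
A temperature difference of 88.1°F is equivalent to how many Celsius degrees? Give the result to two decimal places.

48.94°C

Only the scale ratio 5/9 matters for a change in temperature.
88.1 × 5/9 = 48.94.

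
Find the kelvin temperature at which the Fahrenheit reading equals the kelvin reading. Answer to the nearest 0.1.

574.6 K

Let K be the kelvin reading. The Fahrenheit reading is F = 1.8·K - 459.67.
Set F = K: 1.8·K - 459.67 = K.
(0.8)·K = 459.67  ⇒  K = 574.6.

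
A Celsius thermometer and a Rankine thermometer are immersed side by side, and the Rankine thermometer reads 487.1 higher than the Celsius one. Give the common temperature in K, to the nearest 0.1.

267.4 K

Let x be the Celsius reading; then the Rankine reading is 1.8·x + 491.67.
(1.8·x + 491.67) - x = 487.1  ⇒  (0.8)·x = -4.57  ⇒  x = -5.7125°C.
In kelvin: -5.7125 + 273.15 = 267.4 K.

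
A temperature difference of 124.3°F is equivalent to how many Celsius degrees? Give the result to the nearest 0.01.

69.06°C

An interval of 1°F corresponds to 5/9°C.
124.3 × 5/9 = 69.06.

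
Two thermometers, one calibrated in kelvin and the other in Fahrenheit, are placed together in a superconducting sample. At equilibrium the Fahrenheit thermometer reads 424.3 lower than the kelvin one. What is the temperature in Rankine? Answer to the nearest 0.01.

79.58°R

Let x be the kelvin reading; then the Fahrenheit reading is 1.8·x - 459.67.
(1.8·x - 459.67) - x = -424.3  ⇒  (0.8)·x = 35.37  ⇒  x = 44.2125 K.
In Celsius: 44.2125 - 273.15 = -228.9375°C.
In Rankine: -228.9375 × 1.8 + 491.67 = 79.58°R.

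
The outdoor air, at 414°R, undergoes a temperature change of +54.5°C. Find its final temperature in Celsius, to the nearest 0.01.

Initial temperature in Celsius: (414 - 491.67) × 5/9 = -43.1500°C.
Final Celsius temperature: -43.1500 + 54.5000 = 11.3500°C.

11.35°C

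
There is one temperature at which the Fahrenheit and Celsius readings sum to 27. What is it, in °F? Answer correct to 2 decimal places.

Let F be the Fahrenheit reading. The Celsius reading is C = 5/9·F - 17.7778.
Require F + C = 27: (14/9)·F - 17.7778 = 27.
F = (27 + 17.7778) / (14/9) = 28.79.

28.79°F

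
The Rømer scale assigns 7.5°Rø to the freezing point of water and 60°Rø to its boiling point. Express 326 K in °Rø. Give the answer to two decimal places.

35.25°Rø

First in Celsius: 326 - 273.15 = 52.8500°C.
Linearly onto the Rømer scale: 7.5 + (52.8500 / 100) × (60 - 7.5) = 35.25°Rø.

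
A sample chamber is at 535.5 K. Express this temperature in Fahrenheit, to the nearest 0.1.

In Celsius: 535.5 - 273.15 = 262.3500°C.
In Fahrenheit: 262.3500 × 1.8 + 32 = 504.2°F.

504.2°F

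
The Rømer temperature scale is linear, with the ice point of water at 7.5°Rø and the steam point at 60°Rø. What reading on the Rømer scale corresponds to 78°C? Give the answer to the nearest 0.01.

48.45°Rø

Linearly onto the Rømer scale: 7.5 + (78.0000 / 100) × (60 - 7.5) = 48.45°Rø.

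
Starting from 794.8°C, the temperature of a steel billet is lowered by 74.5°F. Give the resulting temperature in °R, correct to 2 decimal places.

The 74.5°F change is an interval, so only the factor 5/9 applies: -74.5 × 5/9 = -41.3889°C.
Final Celsius temperature: 794.8000 - 41.3889 = 753.4111°C.
In Rankine: 753.4111 × 1.8 + 491.67 = 1847.81°R.

1847.81°R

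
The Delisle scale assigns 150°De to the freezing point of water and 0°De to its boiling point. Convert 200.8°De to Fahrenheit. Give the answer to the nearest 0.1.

-29.0°F

Linear interpolation between the fixed points: C = (200.8 - 150) × 100 / (0 - 150) = -33.8667°C.
Then -33.8667 × 1.8 + 32 = -29.0°F.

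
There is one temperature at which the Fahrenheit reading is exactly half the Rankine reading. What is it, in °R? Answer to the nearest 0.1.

Let R be the Rankine reading. The Fahrenheit reading is F = 1·R - 459.67.
Require F = 0.5·R: 1·R - 459.67 = 0.5·R.
(0.5)·R = 459.67  ⇒  R = 919.3.

919.3°R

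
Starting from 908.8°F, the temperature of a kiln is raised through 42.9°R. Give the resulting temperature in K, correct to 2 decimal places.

Initial temperature in Celsius: (908.8 - 32) × 5/9 = 487.1111°C.
The 42.9°R change is an interval, so only the factor 5/9 applies: +42.9 × 5/9 = +23.8333°C.
Final Celsius temperature: 487.1111 + 23.8333 = 510.9444°C.
In kelvin: 510.9444 + 273.15 = 784.09 K.

784.09 K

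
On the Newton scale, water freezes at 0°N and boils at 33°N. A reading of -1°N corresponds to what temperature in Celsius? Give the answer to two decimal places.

Linear interpolation between the fixed points: C = (-1 - 0) × 100 / (33 - 0) = -3.0303°C.

-3.03°C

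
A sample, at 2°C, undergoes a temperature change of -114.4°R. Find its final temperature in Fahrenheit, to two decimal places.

The 114.4°R change is an interval, so only the factor 5/9 applies: -114.4 × 5/9 = -63.5556°C.
Final Celsius temperature: 2.0000 - 63.5556 = -61.5556°C.
In Fahrenheit: -61.5556 × 1.8 + 32 = -78.80°F.

-78.80°F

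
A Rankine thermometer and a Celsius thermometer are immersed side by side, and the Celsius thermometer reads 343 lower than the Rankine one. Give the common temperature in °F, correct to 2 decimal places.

-302.51°F

Let x be the Rankine reading; then the Celsius reading is 5/9·x - 273.15.
(5/9·x - 273.15) - x = -343  ⇒  (-4/9)·x = -69.85  ⇒  x = 157.1625°R.
In Celsius: (157.1625 - 491.67) × 5/9 = -185.8375°C.
In Fahrenheit: -185.8375 × 1.8 + 32 = -302.51°F.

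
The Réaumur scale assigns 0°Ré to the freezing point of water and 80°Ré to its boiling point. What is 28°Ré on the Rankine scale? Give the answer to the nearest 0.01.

Linear interpolation between the fixed points: C = (28 - 0) × 100 / (80 - 0) = 35.0000°C.
Then 35.0000 × 1.8 + 491.67 = 554.67°R.

554.67°R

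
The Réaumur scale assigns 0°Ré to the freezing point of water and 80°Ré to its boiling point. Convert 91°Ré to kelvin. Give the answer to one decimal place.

386.9 K

Linear interpolation between the fixed points: C = (91 - 0) × 100 / (80 - 0) = 113.7500°C.
Then 113.7500 + 273.15 = 386.9 K.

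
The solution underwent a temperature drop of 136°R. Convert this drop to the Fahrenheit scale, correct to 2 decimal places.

Rankine and Fahrenheit degrees are the same size, so the interval is unchanged: 136.00.

136.00°F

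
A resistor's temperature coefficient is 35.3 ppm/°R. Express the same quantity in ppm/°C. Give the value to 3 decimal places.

The quantity depends on a temperature interval, so only the ratio of degree sizes applies; the offset between the scales is irrelevant.
A change of 1°C is a change of 1.8°R, so per °C the value is 35.3 × 1.8 = 63.540.

63.540 ppm/°C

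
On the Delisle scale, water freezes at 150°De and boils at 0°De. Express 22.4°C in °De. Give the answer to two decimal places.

Linearly onto the Delisle scale: 150 + (22.4000 / 100) × (0 - 150) = 116.40°De.

116.40°De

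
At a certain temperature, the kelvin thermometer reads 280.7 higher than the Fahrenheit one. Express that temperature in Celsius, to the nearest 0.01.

-49.44°C

Let x be the Fahrenheit reading; then the kelvin reading is 5/9·x + 255.372.
(5/9·x + 255.372) - x = 280.7  ⇒  (-4/9)·x = 25.3278  ⇒  x = -56.9875°F.
In Celsius: (-56.9875 - 32) × 5/9 = -49.44°C.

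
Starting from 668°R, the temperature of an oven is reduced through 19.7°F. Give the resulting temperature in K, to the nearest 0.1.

360.2 K

Initial temperature in Celsius: (668 - 491.67) × 5/9 = 97.9611°C.
The 19.7°F change is an interval, so only the factor 5/9 applies: -19.7 × 5/9 = -10.9444°C.
Final Celsius temperature: 97.9611 - 10.9444 = 87.0167°C.
In kelvin: 87.0167 + 273.15 = 360.2 K.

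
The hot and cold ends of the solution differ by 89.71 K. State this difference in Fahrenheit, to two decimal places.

Only the scale ratio 1.8 matters for a change in temperature.
89.71 × 1.8 = 161.48.

161.48°F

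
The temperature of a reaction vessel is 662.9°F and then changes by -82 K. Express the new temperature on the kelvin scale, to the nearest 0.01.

Initial temperature in Celsius: (662.9 - 32) × 5/9 = 350.5000°C.
The 82 K change is an interval; Kelvin and Celsius degrees are the same size, so ΔC = -82°C.
Final Celsius temperature: 350.5000 - 82.0000 = 268.5000°C.
In kelvin: 268.5000 + 273.15 = 541.65 K.

541.65 K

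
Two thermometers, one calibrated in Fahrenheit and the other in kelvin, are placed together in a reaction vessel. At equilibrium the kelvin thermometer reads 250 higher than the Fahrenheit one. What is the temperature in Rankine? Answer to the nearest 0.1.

471.8°R

Let x be the Fahrenheit reading; then the kelvin reading is 5/9·x + 255.372.
(5/9·x + 255.372) - x = 250  ⇒  (-4/9)·x = -5.37222  ⇒  x = 12.0875°F.
In Celsius: (12.0875 - 32) × 5/9 = -11.0625°C.
In Rankine: -11.0625 × 1.8 + 491.67 = 471.8°R.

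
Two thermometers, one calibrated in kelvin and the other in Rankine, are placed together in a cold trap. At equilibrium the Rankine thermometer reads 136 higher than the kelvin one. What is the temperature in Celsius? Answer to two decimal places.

-103.15°C

Let x be the kelvin reading; then the Rankine reading is 1.8·x.
(1.8·x) - x = 136  ⇒  (0.8)·x = 136  ⇒  x = 170.0000 K.
In Celsius: 170 - 273.15 = -103.15°C.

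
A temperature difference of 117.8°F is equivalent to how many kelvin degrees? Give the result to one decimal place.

For a temperature interval the offset drops out; only the factor 5/9 applies.
117.8 × 5/9 = 65.4.

65.4 K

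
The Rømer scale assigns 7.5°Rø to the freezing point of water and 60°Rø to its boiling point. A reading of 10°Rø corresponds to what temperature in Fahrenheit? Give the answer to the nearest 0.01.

Linear interpolation between the fixed points: C = (10 - 7.5) × 100 / (60 - 7.5) = 4.7619°C.
Then 4.7619 × 1.8 + 32 = 40.57°F.

40.57°F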